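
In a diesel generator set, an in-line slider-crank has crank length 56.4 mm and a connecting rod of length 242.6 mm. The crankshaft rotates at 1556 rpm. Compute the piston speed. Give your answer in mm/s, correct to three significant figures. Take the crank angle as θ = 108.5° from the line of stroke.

8060

ω = 2π·1556/60 = 162.9 rad/s
For an in-line slider-crank, x = r cosθ + √(L² − r² sin²θ), so v = −rω sinθ·[1 + r cosθ/√(L² − r² sin²θ)].
With r = 0.0564 m, L = 0.2426 m, θ = 108.5°: √(L² − r² sin²θ) = 0.23663 m.
v = −0.0564·162.9·0.94832·[1 + 0.0564·-0.31730/0.23663] = -8.056 m/s.
|v| = 8.056 m/s = 8056 mm/s.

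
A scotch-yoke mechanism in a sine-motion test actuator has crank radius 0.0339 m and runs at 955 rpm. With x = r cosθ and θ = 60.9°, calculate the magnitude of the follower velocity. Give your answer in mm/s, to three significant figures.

ω = 100 rad/s (from 955 rpm).
x = r cosθ ⇒ ẋ = −rω sinθ.
|v| = rω|sinθ| = 0.0339·100·|sin 60.9°| = 2.9623 m/s = 2962.3 mm/s.

2960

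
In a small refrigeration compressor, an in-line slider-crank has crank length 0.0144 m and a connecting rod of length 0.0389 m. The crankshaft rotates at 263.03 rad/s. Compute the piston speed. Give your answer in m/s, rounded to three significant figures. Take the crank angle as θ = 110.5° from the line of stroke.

ω = 263 rad/s
For an in-line slider-crank, x = r cosθ + √(L² − r² sin²θ), so v = −rω sinθ·[1 + r cosθ/√(L² − r² sin²θ)].
With r = 0.0144 m, L = 0.0389 m, θ = 110.5°: √(L² − r² sin²θ) = 0.036487 m.
v = −0.0144·263·0.93667·[1 + 0.0144·-0.35021/0.036487] = -3.0574 m/s.
|v| = 3.0574 m/s.

3.06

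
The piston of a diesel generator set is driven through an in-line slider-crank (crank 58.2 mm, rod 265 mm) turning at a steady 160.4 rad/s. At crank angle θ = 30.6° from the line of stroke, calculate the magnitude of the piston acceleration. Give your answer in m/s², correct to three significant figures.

1450

ω = 160.4 rad/s
x(θ) = r cosθ + √(L² − r² sin²θ); with ω constant, a = ω²·d²x/dθ².
d²x/dθ² = −r cosθ − r²(cos2θ)/√u − r⁴ sin²2θ/(4u^{3/2}),  u = L² − r² sin²θ = 0.0693473 m².
Substituting r = 0.0582 m, L = 0.265 m, θ = 30.6°: d²x/dθ² = -0.056412 m.
a = ω²·d²x/dθ² = (160.4)²·(-0.056412) = -1451.4 m/s²;  |a| = 1451.4 m/s².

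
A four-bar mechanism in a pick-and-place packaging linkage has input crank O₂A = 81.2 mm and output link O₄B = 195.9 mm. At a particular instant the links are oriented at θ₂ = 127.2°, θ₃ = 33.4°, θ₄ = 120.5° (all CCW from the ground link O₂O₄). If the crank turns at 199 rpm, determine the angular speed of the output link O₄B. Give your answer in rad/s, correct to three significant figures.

ω₂ = 20.84 rad/s (from 199 rpm).
Differentiating the loop-closure r₂e^{iθ₂}+r₃e^{iθ₃}=r₁+r₄e^{iθ₄} gives r₂ω₂e^{iθ₂}+r₃ω₃e^{iθ₃}=r₄ω₄e^{iθ₄}.
Eliminating the other unknown: ω₄ = r₂ω₂ sin(θ₂−θ₃) / [r₄ sin(θ₄−θ₃)].
Numerator sine = +0.99780; denominator sine = +0.99872.
Result = 0.0812·20.84·(+0.99780) / (0.1959·(+0.99872)) = +8.6299 rad/s; magnitude 8.6299 rad/s.

8.63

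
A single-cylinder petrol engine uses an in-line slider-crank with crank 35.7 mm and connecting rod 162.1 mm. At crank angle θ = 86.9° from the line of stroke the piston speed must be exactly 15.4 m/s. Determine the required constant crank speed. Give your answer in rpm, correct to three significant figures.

For an in-line slider-crank, |v_piston| = rω|sinθ|·[1 + r cosθ/√(L² − r² sin²θ)].
With r = 0.0357 m, L = 0.1621 m, θ = 86.9°: the bracketed kinematic factor |dx/dθ| = 0.036083 m.
ω = v/|dx/dθ| = 15.4/0.036083 = 426.79 rad/s.
N = 60ω/(2π) = 4075.6 rpm.

4080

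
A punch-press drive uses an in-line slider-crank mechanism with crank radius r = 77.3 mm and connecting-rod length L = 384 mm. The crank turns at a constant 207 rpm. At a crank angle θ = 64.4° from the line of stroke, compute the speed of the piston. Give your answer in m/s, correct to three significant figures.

ω = 2π·207/60 = 21.68 rad/s
For an in-line slider-crank, x = r cosθ + √(L² − r² sin²θ), so v = −rω sinθ·[1 + r cosθ/√(L² − r² sin²θ)].
With r = 0.0773 m, L = 0.384 m, θ = 64.4°: √(L² − r² sin²θ) = 0.37762 m.
v = −0.0773·21.68·0.90183·[1 + 0.0773·0.43209/0.37762] = -1.6448 m/s.
|v| = 1.6448 m/s.

1.64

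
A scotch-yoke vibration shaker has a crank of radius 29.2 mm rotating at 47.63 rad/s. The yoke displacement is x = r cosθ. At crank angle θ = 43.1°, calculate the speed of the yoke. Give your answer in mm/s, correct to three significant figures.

950

ω = 47.63 rad/s
x = r cosθ ⇒ ẋ = −rω sinθ.
|v| = rω|sinθ| = 0.0292·47.63·|sin 43.1°| = 0.95029 m/s = 950.29 mm/s.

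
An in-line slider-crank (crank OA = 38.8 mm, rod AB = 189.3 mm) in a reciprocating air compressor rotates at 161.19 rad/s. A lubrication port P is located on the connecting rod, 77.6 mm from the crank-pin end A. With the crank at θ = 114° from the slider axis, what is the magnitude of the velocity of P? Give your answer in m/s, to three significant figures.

5.72

ω = 161.2 rad/s.  Crank-pin speed |V_A| = rω = 6.2542 m/s, perpendicular to OA.
Rod angle: sinφ = −(r/L) sinθ ⇒ φ = -10.792°; ω_rod = −rω cosθ/√(L²−r²sin²θ) = +13.68 rad/s.
V_P = V_A + ω_rod × AP, with AP = 0.0776 m along the rod.
Components: V_Px = −rω sinθ − a·ω_rod·sinφ = -5.5147 m/s;  V_Py = rω cosθ + a·ω_rod·cosφ = -1.501 m/s.
|V_P| = √(V_Px² + V_Py²) = 5.7153 m/s.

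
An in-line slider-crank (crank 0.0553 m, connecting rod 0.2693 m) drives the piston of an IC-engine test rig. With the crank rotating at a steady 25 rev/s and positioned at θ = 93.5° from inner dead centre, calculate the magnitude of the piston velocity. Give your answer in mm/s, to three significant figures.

8560

ω = 2π·25 = 157.1 rad/s
For an in-line slider-crank, x = r cosθ + √(L² − r² sin²θ), so v = −rω sinθ·[1 + r cosθ/√(L² − r² sin²θ)].
With r = 0.0553 m, L = 0.2693 m, θ = 93.5°: √(L² − r² sin²θ) = 0.26358 m.
v = −0.0553·157.1·0.99813·[1 + 0.0553·-0.06105/0.26358] = -8.5593 m/s.
|v| = 8.5593 m/s = 8559.3 mm/s.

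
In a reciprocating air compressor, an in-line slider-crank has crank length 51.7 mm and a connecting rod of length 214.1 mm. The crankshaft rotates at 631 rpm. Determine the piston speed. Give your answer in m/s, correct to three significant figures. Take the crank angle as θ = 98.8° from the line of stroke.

ω = 2π·631/60 = 66.08 rad/s
For an in-line slider-crank, x = r cosθ + √(L² − r² sin²θ), so v = −rω sinθ·[1 + r cosθ/√(L² − r² sin²θ)].
With r = 0.0517 m, L = 0.2141 m, θ = 98.8°: √(L² − r² sin²θ) = 0.20791 m.
v = −0.0517·66.08·0.98823·[1 + 0.0517·-0.15299/0.20791] = -3.2476 m/s.
|v| = 3.2476 m/s.

3.25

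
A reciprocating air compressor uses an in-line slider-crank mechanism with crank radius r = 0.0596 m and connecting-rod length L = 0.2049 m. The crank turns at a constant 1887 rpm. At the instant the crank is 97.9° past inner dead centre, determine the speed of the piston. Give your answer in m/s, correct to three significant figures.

ω = 2π·1887/60 = 197.6 rad/s
For an in-line slider-crank, x = r cosθ + √(L² − r² sin²θ), so v = −rω sinθ·[1 + r cosθ/√(L² − r² sin²θ)].
With r = 0.0596 m, L = 0.2049 m, θ = 97.9°: √(L² − r² sin²θ) = 0.19621 m.
v = −0.0596·197.6·0.99051·[1 + 0.0596·-0.13744/0.19621] = -11.179 m/s.
|v| = 11.179 m/s.

11.2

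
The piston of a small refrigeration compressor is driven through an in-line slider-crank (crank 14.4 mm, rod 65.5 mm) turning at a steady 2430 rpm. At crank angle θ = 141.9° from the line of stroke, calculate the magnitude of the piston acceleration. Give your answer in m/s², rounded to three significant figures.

ω = 2π·2430/60 = 254.5 rad/s
x(θ) = r cosθ + √(L² − r² sin²θ); with ω constant, a = ω²·d²x/dθ².
d²x/dθ² = −r cosθ − r²(cos2θ)/√u − r⁴ sin²2θ/(4u^{3/2}),  u = L² − r² sin²θ = 0.0042113 m².
Substituting r = 0.0144 m, L = 0.0655 m, θ = 141.9°: d²x/dθ² = +0.010533 m.
a = ω²·d²x/dθ² = (254.5)²·(+0.010533) = +682.03 m/s²;  |a| = 682.03 m/s².

682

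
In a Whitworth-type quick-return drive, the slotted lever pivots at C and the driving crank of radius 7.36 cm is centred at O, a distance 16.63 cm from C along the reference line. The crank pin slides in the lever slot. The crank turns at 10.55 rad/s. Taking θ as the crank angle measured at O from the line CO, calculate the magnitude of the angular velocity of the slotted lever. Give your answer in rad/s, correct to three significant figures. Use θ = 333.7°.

3.14

ω = 10.55 rad/s
Crank pin A relative to C: A = (d + r cosθ, r sinθ); lever angle φ = atan2(r sinθ, d + r cosθ).
Differentiating tanφ: φ̇ = rω(d cosθ + r)/(d² + r² + 2dr cosθ).
d² + r² + 2dr cosθ = |CA|² = 0.0550181 m²;  d cosθ + r = +0.22269 m.
|ω_lever| = |0.0736·10.55·+0.22269| / 0.0550181 = 3.1428 rad/s.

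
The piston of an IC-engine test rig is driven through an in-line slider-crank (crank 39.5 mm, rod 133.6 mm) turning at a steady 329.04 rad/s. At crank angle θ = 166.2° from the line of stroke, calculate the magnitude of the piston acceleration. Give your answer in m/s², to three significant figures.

3020

ω = 329 rad/s
x(θ) = r cosθ + √(L² − r² sin²θ); with ω constant, a = ω²·d²x/dθ².
d²x/dθ² = −r cosθ − r²(cos2θ)/√u − r⁴ sin²2θ/(4u^{3/2}),  u = L² − r² sin²θ = 0.0177602 m².
Substituting r = 0.0395 m, L = 0.1336 m, θ = 166.2°: d²x/dθ² = +0.027929 m.
a = ω²·d²x/dθ² = (329)²·(+0.027929) = +3023.8 m/s²;  |a| = 3023.8 m/s².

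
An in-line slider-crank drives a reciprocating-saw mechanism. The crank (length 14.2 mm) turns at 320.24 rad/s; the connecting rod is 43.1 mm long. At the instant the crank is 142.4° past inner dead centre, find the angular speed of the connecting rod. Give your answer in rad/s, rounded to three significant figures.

ω = 320.2 rad/s
The rod makes angle φ with the slider axis where L sinφ = r sinθ; differentiating, L cosφ·φ̇ = r ω cosθ.
L cosφ = √(L² − r² sin²θ) = 0.04222 m.
|ω_rod| = r ω |cosθ| / √(L² − r² sin²θ) = 0.0142·320.2·0.79229/0.04222 = 85.335 rad/s.

85.3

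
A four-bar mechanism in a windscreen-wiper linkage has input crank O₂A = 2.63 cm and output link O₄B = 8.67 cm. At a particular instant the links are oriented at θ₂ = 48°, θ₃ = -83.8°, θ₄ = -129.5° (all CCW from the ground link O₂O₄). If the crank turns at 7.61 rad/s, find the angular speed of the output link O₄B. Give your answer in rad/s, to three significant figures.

2.40

ω₂ = 7.61 rad/s
Differentiating the loop-closure r₂e^{iθ₂}+r₃e^{iθ₃}=r₁+r₄e^{iθ₄} gives r₂ω₂e^{iθ₂}+r₃ω₃e^{iθ₃}=r₄ω₄e^{iθ₄}.
Eliminating the other unknown: ω₄ = r₂ω₂ sin(θ₂−θ₃) / [r₄ sin(θ₄−θ₃)].
Numerator sine = +0.74548; denominator sine = -0.71569.
Result = 0.0263·7.61·(+0.74548) / (0.0867·(-0.71569)) = -2.4045 rad/s; magnitude 2.4045 rad/s.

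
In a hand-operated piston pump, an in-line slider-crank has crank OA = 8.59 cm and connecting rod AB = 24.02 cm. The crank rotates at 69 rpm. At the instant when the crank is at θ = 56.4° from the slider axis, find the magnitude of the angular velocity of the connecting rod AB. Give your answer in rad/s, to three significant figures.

ω = 7.226 rad/s (converted from 69 rpm).
The rod makes angle φ with the slider axis where L sinφ = r sinθ; differentiating, L cosφ·φ̇ = r ω cosθ.
L cosφ = √(L² − r² sin²θ) = 0.2293 m.
|ω_rod| = r ω |cosθ| / √(L² − r² sin²θ) = 0.0859·7.226·0.55339/0.2293 = 1.498 rad/s.

1.50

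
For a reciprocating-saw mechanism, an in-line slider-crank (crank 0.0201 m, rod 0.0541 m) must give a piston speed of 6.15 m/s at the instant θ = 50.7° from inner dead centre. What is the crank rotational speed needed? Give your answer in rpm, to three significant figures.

3030

For an in-line slider-crank, |v_piston| = rω|sinθ|·[1 + r cosθ/√(L² − r² sin²θ)].
With r = 0.0201 m, L = 0.0541 m, θ = 50.7°: the bracketed kinematic factor |dx/dθ| = 0.019376 m.
ω = v/|dx/dθ| = 6.15/0.019376 = 317.41 rad/s.
N = 60ω/(2π) = 3031 rpm.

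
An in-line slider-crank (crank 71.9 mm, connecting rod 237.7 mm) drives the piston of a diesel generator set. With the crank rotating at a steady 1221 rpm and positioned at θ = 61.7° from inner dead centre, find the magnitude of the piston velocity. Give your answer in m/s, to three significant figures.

ω = 2π·1221/60 = 127.9 rad/s
For an in-line slider-crank, x = r cosθ + √(L² − r² sin²θ), so v = −rω sinθ·[1 + r cosθ/√(L² − r² sin²θ)].
With r = 0.0719 m, L = 0.2377 m, θ = 61.7°: √(L² − r² sin²θ) = 0.22911 m.
v = −0.0719·127.9·0.88048·[1 + 0.0719·0.47409/0.22911] = -9.2988 m/s.
|v| = 9.2988 m/s.

9.30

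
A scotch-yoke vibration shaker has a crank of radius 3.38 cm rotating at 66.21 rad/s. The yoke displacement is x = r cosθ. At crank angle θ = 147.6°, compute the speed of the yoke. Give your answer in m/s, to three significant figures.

ω = 66.21 rad/s
x = r cosθ ⇒ ẋ = −rω sinθ.
|v| = rω|sinθ| = 0.0338·66.21·|sin 147.6°| = 1.1991 m/s.

1.20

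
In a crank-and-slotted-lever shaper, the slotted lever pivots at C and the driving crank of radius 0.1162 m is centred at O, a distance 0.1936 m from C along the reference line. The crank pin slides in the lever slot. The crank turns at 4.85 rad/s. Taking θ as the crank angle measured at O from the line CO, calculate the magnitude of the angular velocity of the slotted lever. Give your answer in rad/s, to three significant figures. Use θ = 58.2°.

ω = 4.85 rad/s
Crank pin A relative to C: A = (d + r cosθ, r sinθ); lever angle φ = atan2(r sinθ, d + r cosθ).
Differentiating tanφ: φ̇ = rω(d cosθ + r)/(d² + r² + 2dr cosθ).
d² + r² + 2dr cosθ = |CA|² = 0.0746925 m²;  d cosθ + r = +0.21822 m.
|ω_lever| = |0.1162·4.85·+0.21822| / 0.0746925 = 1.6465 rad/s.

1.65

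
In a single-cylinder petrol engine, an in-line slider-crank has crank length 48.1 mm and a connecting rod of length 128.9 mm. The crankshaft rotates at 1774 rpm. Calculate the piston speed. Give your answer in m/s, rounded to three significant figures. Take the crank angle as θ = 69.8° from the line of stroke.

ω = 2π·1774/60 = 185.8 rad/s
For an in-line slider-crank, x = r cosθ + √(L² − r² sin²θ), so v = −rω sinθ·[1 + r cosθ/√(L² − r² sin²θ)].
With r = 0.0481 m, L = 0.1289 m, θ = 69.8°: √(L² − r² sin²θ) = 0.12074 m.
v = −0.0481·185.8·0.93849·[1 + 0.0481·0.34530/0.12074] = -9.5397 m/s.
|v| = 9.5397 m/s.

9.54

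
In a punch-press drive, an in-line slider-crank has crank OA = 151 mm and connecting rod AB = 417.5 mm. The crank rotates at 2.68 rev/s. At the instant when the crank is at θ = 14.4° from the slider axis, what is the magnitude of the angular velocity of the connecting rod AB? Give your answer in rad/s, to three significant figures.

ω = 16.84 rad/s (converted from 2.68 rev/s).
The rod makes angle φ with the slider axis where L sinφ = r sinθ; differentiating, L cosφ·φ̇ = r ω cosθ.
L cosφ = √(L² − r² sin²θ) = 0.41581 m.
|ω_rod| = r ω |cosθ| / √(L² − r² sin²θ) = 0.151·16.84·0.96858/0.41581 = 5.9229 rad/s.

5.92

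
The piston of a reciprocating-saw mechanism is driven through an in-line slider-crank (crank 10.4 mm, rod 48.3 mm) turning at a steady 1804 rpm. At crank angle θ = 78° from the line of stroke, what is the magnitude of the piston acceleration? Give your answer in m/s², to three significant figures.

2.65

ω = 2π·1804/60 = 188.9 rad/s
x(θ) = r cosθ + √(L² − r² sin²θ); with ω constant, a = ω²·d²x/dθ².
d²x/dθ² = −r cosθ − r²(cos2θ)/√u − r⁴ sin²2θ/(4u^{3/2}),  u = L² − r² sin²θ = 0.00222941 m².
Substituting r = 0.0104 m, L = 0.0483 m, θ = 78°: d²x/dθ² = -7.42e-05 m.
a = ω²·d²x/dθ² = (188.9)²·(-7.42e-05) = -2.6481 m/s²;  |a| = 2.6481 m/s².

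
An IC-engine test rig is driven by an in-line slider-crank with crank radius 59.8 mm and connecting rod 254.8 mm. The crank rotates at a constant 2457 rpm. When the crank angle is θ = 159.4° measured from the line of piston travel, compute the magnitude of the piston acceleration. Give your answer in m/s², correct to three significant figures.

3000

ω = 2π·2457/60 = 257.3 rad/s
x(θ) = r cosθ + √(L² − r² sin²θ); with ω constant, a = ω²·d²x/dθ².
d²x/dθ² = −r cosθ − r²(cos2θ)/√u − r⁴ sin²2θ/(4u^{3/2}),  u = L² − r² sin²θ = 0.0644804 m².
Substituting r = 0.0598 m, L = 0.2548 m, θ = 159.4°: d²x/dθ² = +0.045296 m.
a = ω²·d²x/dθ² = (257.3)²·(+0.045296) = +2998.6 m/s²;  |a| = 2998.6 m/s².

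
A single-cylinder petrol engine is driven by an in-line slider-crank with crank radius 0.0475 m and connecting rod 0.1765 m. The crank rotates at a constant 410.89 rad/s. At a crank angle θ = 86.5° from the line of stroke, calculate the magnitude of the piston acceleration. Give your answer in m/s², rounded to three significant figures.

ω = 410.9 rad/s
x(θ) = r cosθ + √(L² − r² sin²θ); with ω constant, a = ω²·d²x/dθ².
d²x/dθ² = −r cosθ − r²(cos2θ)/√u − r⁴ sin²2θ/(4u^{3/2}),  u = L² − r² sin²θ = 0.0289044 m².
Substituting r = 0.0475 m, L = 0.1765 m, θ = 86.5°: d²x/dθ² = +0.010268 m.
a = ω²·d²x/dθ² = (410.9)²·(+0.010268) = +1733.6 m/s²;  |a| = 1733.6 m/s².

1730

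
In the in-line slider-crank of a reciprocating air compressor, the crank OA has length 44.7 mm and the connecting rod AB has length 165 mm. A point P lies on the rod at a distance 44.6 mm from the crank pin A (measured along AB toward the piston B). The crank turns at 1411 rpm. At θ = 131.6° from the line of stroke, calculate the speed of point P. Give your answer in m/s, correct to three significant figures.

ω = 147.8 rad/s.  Crank-pin speed |V_A| = rω = 6.6049 m/s, perpendicular to OA.
Rod angle: sinφ = −(r/L) sinθ ⇒ φ = -11.688°; ω_rod = −rω cosθ/√(L²−r²sin²θ) = +27.139 rad/s.
V_P = V_A + ω_rod × AP, with AP = 0.0446 m along the rod.
Components: V_Px = −rω sinθ − a·ω_rod·sinφ = -4.6939 m/s;  V_Py = rω cosθ + a·ω_rod·cosφ = -3.1998 m/s.
|V_P| = √(V_Px² + V_Py²) = 5.6808 m/s.

5.68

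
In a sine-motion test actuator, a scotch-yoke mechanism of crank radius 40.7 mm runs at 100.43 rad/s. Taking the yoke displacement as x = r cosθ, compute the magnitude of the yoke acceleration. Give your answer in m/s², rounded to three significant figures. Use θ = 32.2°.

347

ω = 100.4 rad/s
x = r cosθ ⇒ ẍ = −rω² cosθ (ω constant).
|a| = rω²|cosθ| = 0.0407·(100.4)²·|cos 32.2°| = 347.37 m/s².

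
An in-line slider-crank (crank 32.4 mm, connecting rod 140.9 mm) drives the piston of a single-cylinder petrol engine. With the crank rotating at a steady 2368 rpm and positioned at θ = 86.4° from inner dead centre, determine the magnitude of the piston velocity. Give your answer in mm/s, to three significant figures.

8140

ω = 2π·2368/60 = 248 rad/s
For an in-line slider-crank, x = r cosθ + √(L² − r² sin²θ), so v = −rω sinθ·[1 + r cosθ/√(L² − r² sin²θ)].
With r = 0.0324 m, L = 0.1409 m, θ = 86.4°: √(L² − r² sin²θ) = 0.13714 m.
v = −0.0324·248·0.99803·[1 + 0.0324·0.06279/0.13714] = -8.1375 m/s.
|v| = 8.1375 m/s = 8137.5 mm/s.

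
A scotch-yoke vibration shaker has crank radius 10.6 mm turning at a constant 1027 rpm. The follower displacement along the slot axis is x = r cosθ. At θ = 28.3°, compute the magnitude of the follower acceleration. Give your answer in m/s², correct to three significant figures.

ω = 107.5 rad/s (from 1027 rpm).
x = r cosθ ⇒ ẍ = −rω² cosθ (ω constant).
|a| = rω²|cosθ| = 0.0106·(107.5)²·|cos 28.3°| = 107.95 m/s².

108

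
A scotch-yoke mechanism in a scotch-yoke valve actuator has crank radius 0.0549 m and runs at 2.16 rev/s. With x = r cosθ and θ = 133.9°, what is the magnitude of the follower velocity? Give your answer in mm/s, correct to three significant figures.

ω = 13.57 rad/s (from 2.16 rev/s).
x = r cosθ ⇒ ẋ = −rω sinθ.
|v| = rω|sinθ| = 0.0549·13.57·|sin 133.9°| = 0.53687 m/s = 536.87 mm/s.

537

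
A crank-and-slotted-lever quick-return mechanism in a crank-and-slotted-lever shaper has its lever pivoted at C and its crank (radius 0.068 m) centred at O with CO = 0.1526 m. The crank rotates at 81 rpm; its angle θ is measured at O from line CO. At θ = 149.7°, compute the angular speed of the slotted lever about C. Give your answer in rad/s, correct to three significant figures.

ω = 8.482 rad/s (from 81 rpm).
Crank pin A relative to C: A = (d + r cosθ, r sinθ); lever angle φ = atan2(r sinθ, d + r cosθ).
Differentiating tanφ: φ̇ = rω(d cosθ + r)/(d² + r² + 2dr cosθ).
d² + r² + 2dr cosθ = |CA|² = 0.00999219 m²;  d cosθ + r = -0.063754 m.
|ω_lever| = |0.068·8.482·-0.063754| / 0.00999219 = 3.6802 rad/s.

3.68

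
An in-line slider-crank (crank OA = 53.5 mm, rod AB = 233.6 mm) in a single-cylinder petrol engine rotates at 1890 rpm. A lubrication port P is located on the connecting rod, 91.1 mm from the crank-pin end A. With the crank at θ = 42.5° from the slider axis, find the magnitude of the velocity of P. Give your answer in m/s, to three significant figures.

8.99

ω = 197.9 rad/s.  Crank-pin speed |V_A| = rω = 10.589 m/s, perpendicular to OA.
Rod angle: sinφ = −(r/L) sinθ ⇒ φ = -8.901°; ω_rod = −rω cosθ/√(L²−r²sin²θ) = -33.827 rad/s.
V_P = V_A + ω_rod × AP, with AP = 0.0911 m along the rod.
Components: V_Px = −rω sinθ − a·ω_rod·sinφ = -7.6305 m/s;  V_Py = rω cosθ + a·ω_rod·cosφ = +4.7623 m/s.
|V_P| = √(V_Px² + V_Py²) = 8.9946 m/s.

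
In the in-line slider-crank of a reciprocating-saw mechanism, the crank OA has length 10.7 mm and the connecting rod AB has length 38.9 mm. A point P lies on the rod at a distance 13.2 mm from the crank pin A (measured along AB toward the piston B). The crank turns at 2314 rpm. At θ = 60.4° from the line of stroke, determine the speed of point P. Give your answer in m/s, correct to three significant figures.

2.51

ω = 242.3 rad/s.  Crank-pin speed |V_A| = rω = 2.5928 m/s, perpendicular to OA.
Rod angle: sinφ = −(r/L) sinθ ⇒ φ = -13.837°; ω_rod = −rω cosθ/√(L²−r²sin²θ) = -33.907 rad/s.
V_P = V_A + ω_rod × AP, with AP = 0.0132 m along the rod.
Components: V_Px = −rω sinθ − a·ω_rod·sinφ = -2.3615 m/s;  V_Py = rω cosθ + a·ω_rod·cosφ = +0.84613 m/s.
|V_P| = √(V_Px² + V_Py²) = 2.5085 m/s.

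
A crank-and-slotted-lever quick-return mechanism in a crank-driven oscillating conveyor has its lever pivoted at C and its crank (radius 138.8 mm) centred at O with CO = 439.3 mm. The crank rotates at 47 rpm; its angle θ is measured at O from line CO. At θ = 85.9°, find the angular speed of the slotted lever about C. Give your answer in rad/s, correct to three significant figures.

0.526

ω = 4.922 rad/s (from 47 rpm).
Crank pin A relative to C: A = (d + r cosθ, r sinθ); lever angle φ = atan2(r sinθ, d + r cosθ).
Differentiating tanφ: φ̇ = rω(d cosθ + r)/(d² + r² + 2dr cosθ).
d² + r² + 2dr cosθ = |CA|² = 0.220969 m²;  d cosθ + r = +0.17021 m.
|ω_lever| = |0.1388·4.922·+0.17021| / 0.220969 = 0.52622 rad/s.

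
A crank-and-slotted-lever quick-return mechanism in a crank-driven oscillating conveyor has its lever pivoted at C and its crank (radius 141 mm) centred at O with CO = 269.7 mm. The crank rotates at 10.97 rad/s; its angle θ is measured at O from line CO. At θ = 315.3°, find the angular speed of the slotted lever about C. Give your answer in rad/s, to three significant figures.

ω = 10.97 rad/s
Crank pin A relative to C: A = (d + r cosθ, r sinθ); lever angle φ = atan2(r sinθ, d + r cosθ).
Differentiating tanφ: φ̇ = rω(d cosθ + r)/(d² + r² + 2dr cosθ).
d² + r² + 2dr cosθ = |CA|² = 0.146679 m²;  d cosθ + r = +0.3327 m.
|ω_lever| = |0.141·10.97·+0.3327| / 0.146679 = 3.5084 rad/s.

3.51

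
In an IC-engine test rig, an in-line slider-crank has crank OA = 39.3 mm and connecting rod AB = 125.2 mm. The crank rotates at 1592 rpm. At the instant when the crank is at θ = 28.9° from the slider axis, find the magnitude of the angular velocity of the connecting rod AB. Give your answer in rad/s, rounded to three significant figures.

46.4

ω = 166.7 rad/s (converted from 1592 rpm).
The rod makes angle φ with the slider axis where L sinφ = r sinθ; differentiating, L cosφ·φ̇ = r ω cosθ.
L cosφ = √(L² − r² sin²θ) = 0.12375 m.
|ω_rod| = r ω |cosθ| / √(L² − r² sin²θ) = 0.0393·166.7·0.87546/0.12375 = 46.35 rad/s.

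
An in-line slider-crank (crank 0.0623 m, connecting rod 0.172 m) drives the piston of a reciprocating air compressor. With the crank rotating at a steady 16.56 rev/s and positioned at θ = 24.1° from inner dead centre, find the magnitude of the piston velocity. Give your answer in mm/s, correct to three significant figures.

3530

ω = 2π·16.6 = 104 rad/s
For an in-line slider-crank, x = r cosθ + √(L² − r² sin²θ), so v = −rω sinθ·[1 + r cosθ/√(L² − r² sin²θ)].
With r = 0.0623 m, L = 0.172 m, θ = 24.1°: √(L² − r² sin²θ) = 0.17011 m.
v = −0.0623·104·0.40833·[1 + 0.0623·0.91283/0.17011] = -3.5318 m/s.
|v| = 3.5318 m/s = 3531.8 mm/s.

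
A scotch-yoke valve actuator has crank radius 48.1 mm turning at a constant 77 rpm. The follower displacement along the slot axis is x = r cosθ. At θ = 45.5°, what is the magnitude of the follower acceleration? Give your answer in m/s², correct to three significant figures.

2.19

ω = 8.063 rad/s (from 77 rpm).
x = r cosθ ⇒ ẍ = −rω² cosθ (ω constant).
|a| = rω²|cosθ| = 0.0481·(8.063)²·|cos 45.5°| = 2.192 m/s².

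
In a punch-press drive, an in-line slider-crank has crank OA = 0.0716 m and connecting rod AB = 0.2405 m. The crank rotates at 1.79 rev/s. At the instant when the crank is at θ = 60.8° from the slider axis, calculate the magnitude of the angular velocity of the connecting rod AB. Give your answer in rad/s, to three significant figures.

ω = 11.25 rad/s (converted from 1.79 rev/s).
The rod makes angle φ with the slider axis where L sinφ = r sinθ; differentiating, L cosφ·φ̇ = r ω cosθ.
L cosφ = √(L² − r² sin²θ) = 0.23224 m.
|ω_rod| = r ω |cosθ| / √(L² − r² sin²θ) = 0.0716·11.25·0.48786/0.23224 = 1.6916 rad/s.

1.69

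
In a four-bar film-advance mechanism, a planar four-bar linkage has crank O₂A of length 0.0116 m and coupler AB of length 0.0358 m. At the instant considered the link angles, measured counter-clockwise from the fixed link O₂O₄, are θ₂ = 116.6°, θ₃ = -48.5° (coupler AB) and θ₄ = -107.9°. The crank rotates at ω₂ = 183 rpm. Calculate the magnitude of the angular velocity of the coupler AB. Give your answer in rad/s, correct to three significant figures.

ω₂ = 19.16 rad/s (from 183 rpm).
Differentiating the loop-closure r₂e^{iθ₂}+r₃e^{iθ₃}=r₁+r₄e^{iθ₄} gives r₂ω₂e^{iθ₂}+r₃ω₃e^{iθ₃}=r₄ω₄e^{iθ₄}.
Eliminating the other unknown: ω₃ = r₂ω₂ sin(θ₄−θ₂) / [r₃ sin(θ₃−θ₄)].
Numerator sine = +0.70091; denominator sine = +0.86074.
Result = 0.0116·19.16·(+0.70091) / (0.0358·(+0.86074)) = +5.0564 rad/s; magnitude 5.0564 rad/s.

5.06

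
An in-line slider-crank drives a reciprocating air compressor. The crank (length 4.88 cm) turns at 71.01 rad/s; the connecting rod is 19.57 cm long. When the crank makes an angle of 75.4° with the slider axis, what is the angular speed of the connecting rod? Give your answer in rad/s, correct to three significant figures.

4.60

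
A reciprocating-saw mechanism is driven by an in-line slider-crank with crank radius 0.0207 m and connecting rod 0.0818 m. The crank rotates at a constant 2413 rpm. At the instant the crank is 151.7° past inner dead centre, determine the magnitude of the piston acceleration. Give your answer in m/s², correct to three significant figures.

ω = 2π·2413/60 = 252.7 rad/s
x(θ) = r cosθ + √(L² − r² sin²θ); with ω constant, a = ω²·d²x/dθ².
d²x/dθ² = −r cosθ − r²(cos2θ)/√u − r⁴ sin²2θ/(4u^{3/2}),  u = L² − r² sin²θ = 0.00659493 m².
Substituting r = 0.0207 m, L = 0.0818 m, θ = 151.7°: d²x/dθ² = +0.015262 m.
a = ω²·d²x/dθ² = (252.7)²·(+0.015262) = +974.48 m/s²;  |a| = 974.48 m/s².

974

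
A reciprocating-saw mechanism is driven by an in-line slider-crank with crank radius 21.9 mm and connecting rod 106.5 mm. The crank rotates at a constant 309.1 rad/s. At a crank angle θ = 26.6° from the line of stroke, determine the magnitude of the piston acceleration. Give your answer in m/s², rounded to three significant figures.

2130

ω = 309.1 rad/s
x(θ) = r cosθ + √(L² − r² sin²θ); with ω constant, a = ω²·d²x/dθ².
d²x/dθ² = −r cosθ − r²(cos2θ)/√u − r⁴ sin²2θ/(4u^{3/2}),  u = L² − r² sin²θ = 0.0112461 m².
Substituting r = 0.0219 m, L = 0.1065 m, θ = 26.6°: d²x/dθ² = -0.022322 m.
a = ω²·d²x/dθ² = (309.1)²·(-0.022322) = -2132.7 m/s²;  |a| = 2132.7 m/s².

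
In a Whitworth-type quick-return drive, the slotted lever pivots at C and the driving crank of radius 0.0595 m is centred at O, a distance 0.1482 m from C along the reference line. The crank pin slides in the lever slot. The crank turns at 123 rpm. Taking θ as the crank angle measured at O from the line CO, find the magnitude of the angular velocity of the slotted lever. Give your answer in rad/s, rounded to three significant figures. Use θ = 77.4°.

ω = 12.88 rad/s (from 123 rpm).
Crank pin A relative to C: A = (d + r cosθ, r sinθ); lever angle φ = atan2(r sinθ, d + r cosθ).
Differentiating tanφ: φ̇ = rω(d cosθ + r)/(d² + r² + 2dr cosθ).
d² + r² + 2dr cosθ = |CA|² = 0.0293506 m²;  d cosθ + r = +0.091829 m.
|ω_lever| = |0.0595·12.88·+0.091829| / 0.0293506 = 2.3978 rad/s.

2.40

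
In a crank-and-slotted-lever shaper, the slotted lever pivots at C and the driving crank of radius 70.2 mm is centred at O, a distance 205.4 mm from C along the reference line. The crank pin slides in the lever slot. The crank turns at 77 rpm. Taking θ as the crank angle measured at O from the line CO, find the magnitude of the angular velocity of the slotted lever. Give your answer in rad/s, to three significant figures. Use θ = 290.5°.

1.41

ω = 8.063 rad/s (from 77 rpm).
Crank pin A relative to C: A = (d + r cosθ, r sinθ); lever angle φ = atan2(r sinθ, d + r cosθ).
Differentiating tanφ: φ̇ = rω(d cosθ + r)/(d² + r² + 2dr cosθ).
d² + r² + 2dr cosθ = |CA|² = 0.0572165 m²;  d cosθ + r = +0.14213 m.
|ω_lever| = |0.0702·8.063·+0.14213| / 0.0572165 = 1.4061 rad/s.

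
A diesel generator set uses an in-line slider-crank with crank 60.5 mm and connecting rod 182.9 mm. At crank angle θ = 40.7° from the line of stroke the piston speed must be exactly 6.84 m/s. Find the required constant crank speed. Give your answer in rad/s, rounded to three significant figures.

138

For an in-line slider-crank, |v_piston| = rω|sinθ|·[1 + r cosθ/√(L² − r² sin²θ)].
With r = 0.0605 m, L = 0.1829 m, θ = 40.7°: the bracketed kinematic factor |dx/dθ| = 0.049584 m.
ω = v/|dx/dθ| = 6.84/0.049584 = 137.95 rad/s.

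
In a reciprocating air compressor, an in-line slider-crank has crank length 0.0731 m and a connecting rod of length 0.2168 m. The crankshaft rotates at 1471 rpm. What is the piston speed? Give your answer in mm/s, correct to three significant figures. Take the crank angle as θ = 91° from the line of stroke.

11200

ω = 2π·1471/60 = 154 rad/s
For an in-line slider-crank, x = r cosθ + √(L² − r² sin²θ), so v = −rω sinθ·[1 + r cosθ/√(L² − r² sin²θ)].
With r = 0.0731 m, L = 0.2168 m, θ = 91°: √(L² − r² sin²θ) = 0.20411 m.
v = −0.0731·154·0.99985·[1 + 0.0731·-0.01745/0.20411] = -11.188 m/s.
|v| = 11.188 m/s = 11188 mm/s.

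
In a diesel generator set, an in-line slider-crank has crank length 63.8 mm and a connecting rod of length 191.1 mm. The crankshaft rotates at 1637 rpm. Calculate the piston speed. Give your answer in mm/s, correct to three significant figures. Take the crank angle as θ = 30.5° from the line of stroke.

7170

ω = 2π·1637/60 = 171.4 rad/s
For an in-line slider-crank, x = r cosθ + √(L² − r² sin²θ), so v = −rω sinθ·[1 + r cosθ/√(L² − r² sin²θ)].
With r = 0.0638 m, L = 0.1911 m, θ = 30.5°: √(L² − r² sin²θ) = 0.18834 m.
v = −0.0638·171.4·0.50754·[1 + 0.0638·0.86163/0.18834] = -7.1712 m/s.
|v| = 7.1712 m/s = 7171.2 mm/s.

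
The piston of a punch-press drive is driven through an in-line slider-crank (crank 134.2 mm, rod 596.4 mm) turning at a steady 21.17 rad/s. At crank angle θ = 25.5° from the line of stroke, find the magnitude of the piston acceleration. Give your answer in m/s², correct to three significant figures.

ω = 21.17 rad/s
x(θ) = r cosθ + √(L² − r² sin²θ); with ω constant, a = ω²·d²x/dθ².
d²x/dθ² = −r cosθ − r²(cos2θ)/√u − r⁴ sin²2θ/(4u^{3/2}),  u = L² − r² sin²θ = 0.352355 m².
Substituting r = 0.1342 m, L = 0.5964 m, θ = 25.5°: d²x/dθ² = -0.14045 m.
a = ω²·d²x/dθ² = (21.17)²·(-0.14045) = -62.947 m/s²;  |a| = 62.947 m/s².

62.9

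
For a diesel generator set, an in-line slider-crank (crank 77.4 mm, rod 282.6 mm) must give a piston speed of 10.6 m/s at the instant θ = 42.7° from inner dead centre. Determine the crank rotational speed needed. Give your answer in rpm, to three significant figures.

For an in-line slider-crank, |v_piston| = rω|sinθ|·[1 + r cosθ/√(L² − r² sin²θ)].
With r = 0.0774 m, L = 0.2826 m, θ = 42.7°: the bracketed kinematic factor |dx/dθ| = 0.063242 m.
ω = v/|dx/dθ| = 10.6/0.063242 = 167.61 rad/s.
N = 60ω/(2π) = 1600.6 rpm.

1600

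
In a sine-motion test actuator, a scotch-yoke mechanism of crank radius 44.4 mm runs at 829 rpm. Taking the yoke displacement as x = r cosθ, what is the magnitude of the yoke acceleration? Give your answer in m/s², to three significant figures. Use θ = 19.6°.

ω = 86.81 rad/s (from 829 rpm).
x = r cosθ ⇒ ẍ = −rω² cosθ (ω constant).
|a| = rω²|cosθ| = 0.0444·(86.81)²·|cos 19.6°| = 315.23 m/s².

315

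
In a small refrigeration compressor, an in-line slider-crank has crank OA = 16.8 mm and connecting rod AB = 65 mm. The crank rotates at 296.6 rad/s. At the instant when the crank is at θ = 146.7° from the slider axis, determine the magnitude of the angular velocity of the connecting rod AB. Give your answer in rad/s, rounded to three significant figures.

ω = 296.6 rad/s
The rod makes angle φ with the slider axis where L sinφ = r sinθ; differentiating, L cosφ·φ̇ = r ω cosθ.
L cosφ = √(L² − r² sin²θ) = 0.064342 m.
|ω_rod| = r ω |cosθ| / √(L² − r² sin²θ) = 0.0168·296.6·0.83581/0.064342 = 64.728 rad/s.

64.7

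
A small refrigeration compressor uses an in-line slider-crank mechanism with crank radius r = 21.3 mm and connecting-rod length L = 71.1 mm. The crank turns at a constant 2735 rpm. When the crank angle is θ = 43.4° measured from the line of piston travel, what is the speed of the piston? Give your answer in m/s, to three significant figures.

ω = 2π·2735/60 = 286.4 rad/s
For an in-line slider-crank, x = r cosθ + √(L² − r² sin²θ), so v = −rω sinθ·[1 + r cosθ/√(L² − r² sin²θ)].
With r = 0.0213 m, L = 0.0711 m, θ = 43.4°: √(L² − r² sin²θ) = 0.069577 m.
v = −0.0213·286.4·0.68709·[1 + 0.0213·0.72657/0.069577] = -5.1239 m/s.
|v| = 5.1239 m/s.

5.12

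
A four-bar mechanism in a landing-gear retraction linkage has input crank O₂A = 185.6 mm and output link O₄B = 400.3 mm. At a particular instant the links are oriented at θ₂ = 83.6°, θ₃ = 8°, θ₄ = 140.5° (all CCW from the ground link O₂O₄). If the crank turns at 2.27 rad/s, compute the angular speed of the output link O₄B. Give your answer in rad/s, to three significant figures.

1.38

ω₂ = 2.27 rad/s
Differentiating the loop-closure r₂e^{iθ₂}+r₃e^{iθ₃}=r₁+r₄e^{iθ₄} gives r₂ω₂e^{iθ₂}+r₃ω₃e^{iθ₃}=r₄ω₄e^{iθ₄}.
Eliminating the other unknown: ω₄ = r₂ω₂ sin(θ₂−θ₃) / [r₄ sin(θ₄−θ₃)].
Numerator sine = +0.96858; denominator sine = +0.73728.
Result = 0.1856·2.27·(+0.96858) / (0.4003·(+0.73728)) = +1.3827 rad/s; magnitude 1.3827 rad/s.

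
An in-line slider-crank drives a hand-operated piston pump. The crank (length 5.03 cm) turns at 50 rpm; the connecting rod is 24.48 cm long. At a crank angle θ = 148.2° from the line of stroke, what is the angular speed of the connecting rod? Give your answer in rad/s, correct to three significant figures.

0.920

ω = 5.236 rad/s (converted from 50 rpm).
The rod makes angle φ with the slider axis where L sinφ = r sinθ; differentiating, L cosφ·φ̇ = r ω cosθ.
L cosφ = √(L² − r² sin²θ) = 0.24336 m.
|ω_rod| = r ω |cosθ| / √(L² − r² sin²θ) = 0.0503·5.236·0.84989/0.24336 = 0.91977 rad/s.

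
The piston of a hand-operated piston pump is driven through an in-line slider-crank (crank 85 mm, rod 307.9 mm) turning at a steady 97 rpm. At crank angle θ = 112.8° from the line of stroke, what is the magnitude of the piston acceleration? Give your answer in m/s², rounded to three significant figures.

ω = 2π·97/60 = 10.16 rad/s
x(θ) = r cosθ + √(L² − r² sin²θ); with ω constant, a = ω²·d²x/dθ².
d²x/dθ² = −r cosθ − r²(cos2θ)/√u − r⁴ sin²2θ/(4u^{3/2}),  u = L² − r² sin²θ = 0.0886624 m².
Substituting r = 0.085 m, L = 0.3079 m, θ = 112.8°: d²x/dθ² = +0.049663 m.
a = ω²·d²x/dθ² = (10.16)²·(+0.049663) = +5.1243 m/s²;  |a| = 5.1243 m/s².

5.12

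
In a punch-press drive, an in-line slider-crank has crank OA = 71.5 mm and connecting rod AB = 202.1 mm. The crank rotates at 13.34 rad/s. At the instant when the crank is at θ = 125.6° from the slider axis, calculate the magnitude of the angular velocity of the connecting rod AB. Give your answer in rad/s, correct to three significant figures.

2.87

ω = 13.34 rad/s
The rod makes angle φ with the slider axis where L sinφ = r sinθ; differentiating, L cosφ·φ̇ = r ω cosθ.
L cosφ = √(L² − r² sin²θ) = 0.19356 m.
|ω_rod| = r ω |cosθ| / √(L² − r² sin²θ) = 0.0715·13.34·0.58212/0.19356 = 2.8686 rad/s.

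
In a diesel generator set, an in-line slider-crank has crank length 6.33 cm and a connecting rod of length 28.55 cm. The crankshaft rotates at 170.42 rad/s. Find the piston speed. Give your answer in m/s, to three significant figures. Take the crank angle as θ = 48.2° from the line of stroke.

9.25

ω = 170.4 rad/s
For an in-line slider-crank, x = r cosθ + √(L² − r² sin²θ), so v = −rω sinθ·[1 + r cosθ/√(L² − r² sin²θ)].
With r = 0.0633 m, L = 0.2855 m, θ = 48.2°: √(L² − r² sin²θ) = 0.28157 m.
v = −0.0633·170.4·0.74548·[1 + 0.0633·0.66653/0.28157] = -9.2469 m/s.
|v| = 9.2469 m/s.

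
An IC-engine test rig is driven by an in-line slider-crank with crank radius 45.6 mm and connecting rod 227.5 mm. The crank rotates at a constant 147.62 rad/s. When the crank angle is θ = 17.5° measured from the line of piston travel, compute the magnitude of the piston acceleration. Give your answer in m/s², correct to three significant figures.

ω = 147.6 rad/s
x(θ) = r cosθ + √(L² − r² sin²θ); with ω constant, a = ω²·d²x/dθ².
d²x/dθ² = −r cosθ − r²(cos2θ)/√u − r⁴ sin²2θ/(4u^{3/2}),  u = L² − r² sin²θ = 0.0515682 m².
Substituting r = 0.0456 m, L = 0.2275 m, θ = 17.5°: d²x/dθ² = -0.051021 m.
a = ω²·d²x/dθ² = (147.6)²·(-0.051021) = -1111.8 m/s²;  |a| = 1111.8 m/s².

1110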